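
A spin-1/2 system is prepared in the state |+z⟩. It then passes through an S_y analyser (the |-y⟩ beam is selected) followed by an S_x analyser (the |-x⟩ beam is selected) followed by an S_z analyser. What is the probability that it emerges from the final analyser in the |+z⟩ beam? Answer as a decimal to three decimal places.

0.125

First analyser (S_y): from |+z⟩, P(|-y⟩) = 1/2.
After stage 1 the state is |-y⟩; P(|-x⟩) = |⟨-x|-y⟩|² = 1/2.
After stage 2 the state is |-x⟩; P(|+z⟩) = |⟨+z|-x⟩|² = 1/2.
Joint probability = 1/2 × 1/2 × 1/2 = 0.125.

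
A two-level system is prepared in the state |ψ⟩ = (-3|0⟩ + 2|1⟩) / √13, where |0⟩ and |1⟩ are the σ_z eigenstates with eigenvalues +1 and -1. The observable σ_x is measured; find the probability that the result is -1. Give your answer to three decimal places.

0.962

|-x⟩ = (|0⟩ - |1⟩)/√2, so ⟨-x|ψ⟩ = (-5) / (√2·√13).
P = |-5|² / 26 = 25/26.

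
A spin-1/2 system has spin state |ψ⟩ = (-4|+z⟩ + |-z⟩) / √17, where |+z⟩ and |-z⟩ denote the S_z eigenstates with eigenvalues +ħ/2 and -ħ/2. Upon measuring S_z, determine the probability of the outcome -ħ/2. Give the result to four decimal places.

The -ħ/2 outcome corresponds to |-z⟩. Its amplitude in |ψ⟩ is 1/√17.
P = |1|² / 17 = 1/17.

0.0588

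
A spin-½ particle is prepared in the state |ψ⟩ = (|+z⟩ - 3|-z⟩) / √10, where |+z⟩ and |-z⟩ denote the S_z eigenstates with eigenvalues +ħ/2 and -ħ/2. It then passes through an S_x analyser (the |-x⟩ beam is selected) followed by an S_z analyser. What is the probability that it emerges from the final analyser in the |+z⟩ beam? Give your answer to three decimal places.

First analyser (S_x): P(|-x⟩) = |⟨-x|ψ⟩|² = 16/20.
After stage 1 the state is |-x⟩; P(|+z⟩) = |⟨+z|-x⟩|² = 1/2.
Joint probability = 16/20 × 1/2 = 0.400.

0.400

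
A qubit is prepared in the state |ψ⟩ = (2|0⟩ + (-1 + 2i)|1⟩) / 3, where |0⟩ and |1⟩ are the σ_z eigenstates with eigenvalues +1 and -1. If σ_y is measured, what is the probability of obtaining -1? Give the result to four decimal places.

|-y⟩ = (|0⟩ - i|1⟩)/√2, so ⟨-y|ψ⟩ = (-i) / (√2·3).
P = |-i|² / 18 = 1/18.

0.0556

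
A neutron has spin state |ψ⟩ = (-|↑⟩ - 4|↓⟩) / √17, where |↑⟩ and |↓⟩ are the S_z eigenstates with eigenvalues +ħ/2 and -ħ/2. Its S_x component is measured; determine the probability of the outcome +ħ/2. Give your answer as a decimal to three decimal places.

0.735

|+x⟩ = (|↑⟩ + |↓⟩)/√2, so ⟨+x|ψ⟩ = (-5) / (√2·√17).
P = |-5|² / 34 = 25/34.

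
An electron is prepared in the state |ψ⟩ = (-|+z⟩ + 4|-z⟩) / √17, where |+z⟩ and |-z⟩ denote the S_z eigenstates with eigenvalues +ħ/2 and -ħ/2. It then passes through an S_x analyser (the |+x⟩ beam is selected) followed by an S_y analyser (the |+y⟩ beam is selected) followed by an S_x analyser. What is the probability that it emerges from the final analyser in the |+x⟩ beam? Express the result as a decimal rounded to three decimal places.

0.066

First analyser (S_x): P(|+x⟩) = |⟨+x|ψ⟩|² = 9/34.
After stage 1 the state is |+x⟩; P(|+y⟩) = |⟨+y|+x⟩|² = 1/2.
After stage 2 the state is |+y⟩; P(|+x⟩) = |⟨+x|+y⟩|² = 1/2.
Joint probability = 9/34 × 1/2 × 1/2 = 0.066.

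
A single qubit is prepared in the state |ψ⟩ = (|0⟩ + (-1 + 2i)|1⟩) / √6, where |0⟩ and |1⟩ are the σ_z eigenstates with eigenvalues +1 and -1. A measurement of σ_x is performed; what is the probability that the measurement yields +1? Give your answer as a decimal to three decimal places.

0.333

|+x⟩ = (|0⟩ + |1⟩)/√2, so ⟨+x|ψ⟩ = (2i) / (√2·√6).
P = |2i|² / 12 = 4/12.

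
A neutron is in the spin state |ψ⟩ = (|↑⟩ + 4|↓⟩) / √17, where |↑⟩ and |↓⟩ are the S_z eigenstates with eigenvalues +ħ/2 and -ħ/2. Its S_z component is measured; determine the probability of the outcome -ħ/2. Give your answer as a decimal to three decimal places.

The -ħ/2 outcome corresponds to |↓⟩. Its amplitude in |ψ⟩ is 4/√17.
P = |4|² / 17 = 16/17.

0.941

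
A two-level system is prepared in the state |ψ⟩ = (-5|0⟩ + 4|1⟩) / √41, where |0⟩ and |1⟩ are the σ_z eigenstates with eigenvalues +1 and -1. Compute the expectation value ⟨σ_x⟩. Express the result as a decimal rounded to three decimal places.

-0.976

⟨σ_x⟩ = 2 Re(a* b)/(|a|²+|b|²) with a = -5, b = 4.
a* b = -20, so ⟨σ_x⟩ = -40/41.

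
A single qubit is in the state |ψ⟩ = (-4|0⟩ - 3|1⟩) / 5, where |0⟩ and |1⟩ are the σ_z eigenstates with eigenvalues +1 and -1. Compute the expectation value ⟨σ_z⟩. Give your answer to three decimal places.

0.280

⟨σ_z⟩ = |a|² - |b|² divided by |a|²+|b|², with a, b the |0⟩, |1⟩ amplitudes.
= (16 - 9)/25 = 7/25.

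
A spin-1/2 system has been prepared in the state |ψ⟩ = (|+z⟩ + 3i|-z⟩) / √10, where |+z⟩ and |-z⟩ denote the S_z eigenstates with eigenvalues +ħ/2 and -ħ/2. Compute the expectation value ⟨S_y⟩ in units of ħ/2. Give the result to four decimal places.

0.6000

⟨σ_y⟩ = 2 Im(a* b)/(|a|²+|b|²) with a = 1, b = 3i.
a* b = 3i, so ⟨σ_y⟩ = 6/10.
⟨S_y⟩ = (ħ/2)·⟨σ_y⟩.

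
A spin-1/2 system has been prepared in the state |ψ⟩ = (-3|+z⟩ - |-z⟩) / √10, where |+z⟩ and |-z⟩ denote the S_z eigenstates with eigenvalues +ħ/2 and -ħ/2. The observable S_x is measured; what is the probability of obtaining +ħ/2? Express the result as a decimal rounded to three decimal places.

0.800

|+x⟩ = (|+z⟩ + |-z⟩)/√2, so ⟨+x|ψ⟩ = (-4) / (√2·√10).
P = |-4|² / 20 = 16/20.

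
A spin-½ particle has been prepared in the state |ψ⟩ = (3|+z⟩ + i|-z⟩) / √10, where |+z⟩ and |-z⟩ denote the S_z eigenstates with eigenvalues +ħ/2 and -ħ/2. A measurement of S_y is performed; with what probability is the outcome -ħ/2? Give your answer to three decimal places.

|-y⟩ = (|+z⟩ - i|-z⟩)/√2, so ⟨-y|ψ⟩ = (2) / (√2·√10).
P = |2|² / 20 = 4/20.

0.200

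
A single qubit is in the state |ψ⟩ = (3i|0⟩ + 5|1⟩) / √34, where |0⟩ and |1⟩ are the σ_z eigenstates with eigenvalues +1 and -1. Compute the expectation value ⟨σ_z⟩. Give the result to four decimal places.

-0.4706

⟨σ_z⟩ = |a|² - |b|² divided by |a|²+|b|², with a, b the |0⟩, |1⟩ amplitudes.
= (9 - 25)/34 = -16/34.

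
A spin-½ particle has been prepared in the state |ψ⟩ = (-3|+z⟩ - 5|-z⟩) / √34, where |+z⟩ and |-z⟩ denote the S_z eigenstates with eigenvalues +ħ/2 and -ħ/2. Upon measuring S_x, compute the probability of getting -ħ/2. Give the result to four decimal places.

0.0588

|-x⟩ = (|+z⟩ - |-z⟩)/√2, so ⟨-x|ψ⟩ = (2) / (√2·√34).
P = |2|² / 68 = 4/68.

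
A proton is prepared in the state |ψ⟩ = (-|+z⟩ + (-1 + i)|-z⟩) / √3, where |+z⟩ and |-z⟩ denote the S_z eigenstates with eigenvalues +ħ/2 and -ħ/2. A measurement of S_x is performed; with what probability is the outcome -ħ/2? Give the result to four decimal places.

|-x⟩ = (|+z⟩ - |-z⟩)/√2, so ⟨-x|ψ⟩ = (-i) / (√2·√3).
P = |-i|² / 6 = 1/6.

0.1667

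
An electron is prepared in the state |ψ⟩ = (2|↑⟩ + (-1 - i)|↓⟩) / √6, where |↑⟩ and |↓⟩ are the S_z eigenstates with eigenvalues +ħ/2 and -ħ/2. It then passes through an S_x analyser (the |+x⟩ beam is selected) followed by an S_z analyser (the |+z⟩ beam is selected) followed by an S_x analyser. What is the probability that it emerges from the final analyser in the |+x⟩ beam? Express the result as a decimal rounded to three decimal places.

First analyser (S_x): P(|+x⟩) = |⟨+x|ψ⟩|² = 2/12.
After stage 1 the state is |+x⟩; P(|+z⟩) = |⟨+z|+x⟩|² = 1/2.
After stage 2 the state is |+z⟩; P(|+x⟩) = |⟨+x|+z⟩|² = 1/2.
Joint probability = 2/12 × 1/2 × 1/2 = 0.042.

0.042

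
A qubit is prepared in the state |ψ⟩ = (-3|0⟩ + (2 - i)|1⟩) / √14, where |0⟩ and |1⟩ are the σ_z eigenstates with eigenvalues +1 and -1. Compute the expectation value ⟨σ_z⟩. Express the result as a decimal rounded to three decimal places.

0.286

⟨σ_z⟩ = |a|² - |b|² divided by |a|²+|b|², with a, b the |0⟩, |1⟩ amplitudes.
= (9 - 5)/14 = 4/14.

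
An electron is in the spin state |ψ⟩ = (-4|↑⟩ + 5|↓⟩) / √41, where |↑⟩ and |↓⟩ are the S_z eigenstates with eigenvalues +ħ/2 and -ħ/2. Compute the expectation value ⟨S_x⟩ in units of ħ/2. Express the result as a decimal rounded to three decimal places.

⟨σ_x⟩ = 2 Re(a* b)/(|a|²+|b|²) with a = -4, b = 5.
a* b = -20, so ⟨σ_x⟩ = -40/41.
⟨S_x⟩ = (ħ/2)·⟨σ_x⟩.

-0.976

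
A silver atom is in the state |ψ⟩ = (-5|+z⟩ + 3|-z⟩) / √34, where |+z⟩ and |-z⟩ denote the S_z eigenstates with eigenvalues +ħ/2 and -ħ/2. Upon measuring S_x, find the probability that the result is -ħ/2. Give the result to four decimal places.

0.9412

|-x⟩ = (|+z⟩ - |-z⟩)/√2, so ⟨-x|ψ⟩ = (-8) / (√2·√34).
P = |-8|² / 68 = 64/68.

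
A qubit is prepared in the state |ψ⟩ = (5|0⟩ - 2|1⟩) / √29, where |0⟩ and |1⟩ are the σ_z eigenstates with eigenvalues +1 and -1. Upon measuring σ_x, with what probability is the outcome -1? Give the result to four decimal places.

|-x⟩ = (|0⟩ - |1⟩)/√2, so ⟨-x|ψ⟩ = (7) / (√2·√29).
P = |7|² / 58 = 49/58.

0.8448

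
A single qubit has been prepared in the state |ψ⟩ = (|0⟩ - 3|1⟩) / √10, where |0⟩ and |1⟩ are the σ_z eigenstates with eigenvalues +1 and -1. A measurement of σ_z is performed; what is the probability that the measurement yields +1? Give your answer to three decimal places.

The +1 outcome corresponds to |0⟩. Its amplitude in |ψ⟩ is 1/√10.
P = |1|² / 10 = 1/10.

0.100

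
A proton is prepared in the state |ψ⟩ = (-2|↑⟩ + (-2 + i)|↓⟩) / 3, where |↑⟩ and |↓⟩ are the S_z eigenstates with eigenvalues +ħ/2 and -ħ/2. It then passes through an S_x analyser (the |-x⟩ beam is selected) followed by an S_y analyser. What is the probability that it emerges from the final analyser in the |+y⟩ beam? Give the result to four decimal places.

First analyser (S_x): P(|-x⟩) = |⟨-x|ψ⟩|² = 1/18.
After stage 1 the state is |-x⟩; P(|+y⟩) = |⟨+y|-x⟩|² = 1/2.
Joint probability = 1/18 × 1/2 = 0.0278.

0.0278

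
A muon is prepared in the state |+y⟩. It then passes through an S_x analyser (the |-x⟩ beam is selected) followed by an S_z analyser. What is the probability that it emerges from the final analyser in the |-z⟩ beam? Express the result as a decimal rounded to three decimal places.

First analyser (S_x): from |+y⟩, P(|-x⟩) = 1/2.
After stage 1 the state is |-x⟩; P(|-z⟩) = |⟨-z|-x⟩|² = 1/2.
Joint probability = 1/2 × 1/2 = 0.250.

0.250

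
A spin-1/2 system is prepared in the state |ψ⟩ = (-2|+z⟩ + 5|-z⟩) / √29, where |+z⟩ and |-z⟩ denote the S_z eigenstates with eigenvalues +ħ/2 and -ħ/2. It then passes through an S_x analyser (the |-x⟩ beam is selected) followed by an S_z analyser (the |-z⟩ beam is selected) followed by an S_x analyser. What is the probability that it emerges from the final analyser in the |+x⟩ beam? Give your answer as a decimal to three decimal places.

0.211

First analyser (S_x): P(|-x⟩) = |⟨-x|ψ⟩|² = 49/58.
After stage 1 the state is |-x⟩; P(|-z⟩) = |⟨-z|-x⟩|² = 1/2.
After stage 2 the state is |-z⟩; P(|+x⟩) = |⟨+x|-z⟩|² = 1/2.
Joint probability = 49/58 × 1/2 × 1/2 = 0.211.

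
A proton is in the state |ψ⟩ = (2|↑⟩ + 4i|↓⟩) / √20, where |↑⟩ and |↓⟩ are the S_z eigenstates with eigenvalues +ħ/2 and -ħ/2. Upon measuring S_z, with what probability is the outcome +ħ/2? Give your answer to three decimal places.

0.200

The +ħ/2 outcome corresponds to |↑⟩. Its amplitude in |ψ⟩ is 2/√20.
P = |2|² / 20 = 4/20.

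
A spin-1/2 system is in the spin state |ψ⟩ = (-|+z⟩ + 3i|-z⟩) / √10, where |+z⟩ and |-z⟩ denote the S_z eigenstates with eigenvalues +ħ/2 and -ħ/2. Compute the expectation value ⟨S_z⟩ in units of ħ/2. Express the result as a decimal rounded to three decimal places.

-0.800

⟨σ_z⟩ = |a|² - |b|² divided by |a|²+|b|², with a, b the |+z⟩, |-z⟩ amplitudes.
= (1 - 9)/10 = -8/10.
⟨S_z⟩ = (ħ/2)·⟨σ_z⟩.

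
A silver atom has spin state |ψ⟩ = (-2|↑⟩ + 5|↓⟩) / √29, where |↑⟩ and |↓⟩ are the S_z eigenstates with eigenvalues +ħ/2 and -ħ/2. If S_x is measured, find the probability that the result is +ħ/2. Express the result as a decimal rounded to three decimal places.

|+x⟩ = (|↑⟩ + |↓⟩)/√2, so ⟨+x|ψ⟩ = (3) / (√2·√29).
P = |3|² / 58 = 9/58.

0.155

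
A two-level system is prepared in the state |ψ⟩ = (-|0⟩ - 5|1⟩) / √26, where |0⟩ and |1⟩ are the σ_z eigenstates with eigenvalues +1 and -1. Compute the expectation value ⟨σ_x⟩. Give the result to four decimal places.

0.3846

⟨σ_x⟩ = 2 Re(a* b)/(|a|²+|b|²) with a = -1, b = -5.
a* b = 5, so ⟨σ_x⟩ = 10/26.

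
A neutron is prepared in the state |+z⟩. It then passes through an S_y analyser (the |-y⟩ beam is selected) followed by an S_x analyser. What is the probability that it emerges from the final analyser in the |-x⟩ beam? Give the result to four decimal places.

0.2500

First analyser (S_y): from |+z⟩, P(|-y⟩) = 1/2.
After stage 1 the state is |-y⟩; P(|-x⟩) = |⟨-x|-y⟩|² = 1/2.
Joint probability = 1/2 × 1/2 = 0.2500.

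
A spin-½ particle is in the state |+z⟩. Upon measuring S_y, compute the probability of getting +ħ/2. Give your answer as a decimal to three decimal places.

In the S_z basis, |+z⟩ = |↑⟩ and |+y⟩ = (|↑⟩ + i|↓⟩)/√2.
|⟨+y|+z⟩|² = 1/2.

0.500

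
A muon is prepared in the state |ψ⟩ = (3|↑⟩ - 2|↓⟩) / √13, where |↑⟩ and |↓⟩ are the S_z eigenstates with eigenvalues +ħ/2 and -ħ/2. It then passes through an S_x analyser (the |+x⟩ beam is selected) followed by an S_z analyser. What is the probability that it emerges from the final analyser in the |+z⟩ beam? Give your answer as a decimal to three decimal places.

First analyser (S_x): P(|+x⟩) = |⟨+x|ψ⟩|² = 1/26.
After stage 1 the state is |+x⟩; P(|+z⟩) = |⟨+z|+x⟩|² = 1/2.
Joint probability = 1/26 × 1/2 = 0.019.

0.019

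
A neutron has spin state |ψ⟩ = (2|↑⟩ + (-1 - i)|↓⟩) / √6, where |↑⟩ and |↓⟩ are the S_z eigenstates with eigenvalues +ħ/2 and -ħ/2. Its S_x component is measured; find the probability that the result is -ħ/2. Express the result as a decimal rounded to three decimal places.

0.833

|-x⟩ = (|↑⟩ - |↓⟩)/√2, so ⟨-x|ψ⟩ = (3 + i) / (√2·√6).
P = |3 + i|² / 12 = 10/12.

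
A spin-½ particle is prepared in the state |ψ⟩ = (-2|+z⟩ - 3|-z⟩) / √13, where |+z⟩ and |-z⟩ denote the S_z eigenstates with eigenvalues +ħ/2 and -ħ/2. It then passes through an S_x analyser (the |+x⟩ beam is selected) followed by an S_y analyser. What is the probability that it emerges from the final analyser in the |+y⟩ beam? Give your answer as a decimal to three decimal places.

0.481

First analyser (S_x): P(|+x⟩) = |⟨+x|ψ⟩|² = 25/26.
After stage 1 the state is |+x⟩; P(|+y⟩) = |⟨+y|+x⟩|² = 1/2.
Joint probability = 25/26 × 1/2 = 0.481.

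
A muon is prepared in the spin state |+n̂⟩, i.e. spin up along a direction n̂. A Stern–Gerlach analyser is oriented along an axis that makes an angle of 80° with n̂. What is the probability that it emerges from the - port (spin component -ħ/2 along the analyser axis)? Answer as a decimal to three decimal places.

For spin-½, the probability of finding spin-up along an axis at angle θ to the initial spin direction is cos²(θ/2); spin-down is sin²(θ/2).
θ = 80°, so P = sin²(40°) ≈ 0.413.

0.413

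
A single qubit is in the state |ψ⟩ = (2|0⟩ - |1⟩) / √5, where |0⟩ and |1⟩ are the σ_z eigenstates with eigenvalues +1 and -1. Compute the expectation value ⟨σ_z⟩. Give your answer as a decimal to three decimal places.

0.600

⟨σ_z⟩ = |a|² - |b|² divided by |a|²+|b|², with a, b the |0⟩, |1⟩ amplitudes.
= (4 - 1)/5 = 3/5.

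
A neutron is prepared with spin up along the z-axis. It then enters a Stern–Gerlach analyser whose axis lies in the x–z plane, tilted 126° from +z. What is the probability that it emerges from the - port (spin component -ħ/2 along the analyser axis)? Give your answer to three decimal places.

0.794

For spin-½, the probability of finding spin-up along an axis at angle θ to the initial spin direction is cos²(θ/2); spin-down is sin²(θ/2).
θ = 126°, so P = sin²(63°) ≈ 0.794.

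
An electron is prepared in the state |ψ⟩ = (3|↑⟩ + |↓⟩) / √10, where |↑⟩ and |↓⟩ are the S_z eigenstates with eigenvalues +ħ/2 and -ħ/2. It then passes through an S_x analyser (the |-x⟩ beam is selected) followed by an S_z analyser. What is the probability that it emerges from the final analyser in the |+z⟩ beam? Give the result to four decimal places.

First analyser (S_x): P(|-x⟩) = |⟨-x|ψ⟩|² = 4/20.
After stage 1 the state is |-x⟩; P(|+z⟩) = |⟨+z|-x⟩|² = 1/2.
Joint probability = 4/20 × 1/2 = 0.1000.

0.1000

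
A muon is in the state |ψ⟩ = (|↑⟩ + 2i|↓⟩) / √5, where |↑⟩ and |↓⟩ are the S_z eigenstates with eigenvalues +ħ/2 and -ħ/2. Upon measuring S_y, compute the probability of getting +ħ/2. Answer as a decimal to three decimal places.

|+y⟩ = (|↑⟩ + i|↓⟩)/√2, so ⟨+y|ψ⟩ = (3) / (√2·√5).
P = |3|² / 10 = 9/10.

0.900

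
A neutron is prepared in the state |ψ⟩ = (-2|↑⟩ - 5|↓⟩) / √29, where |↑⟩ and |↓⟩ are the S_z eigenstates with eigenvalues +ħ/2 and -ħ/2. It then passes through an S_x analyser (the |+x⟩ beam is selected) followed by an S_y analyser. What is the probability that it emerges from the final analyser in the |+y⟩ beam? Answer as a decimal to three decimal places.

0.422

First analyser (S_x): P(|+x⟩) = |⟨+x|ψ⟩|² = 49/58.
After stage 1 the state is |+x⟩; P(|+y⟩) = |⟨+y|+x⟩|² = 1/2.
Joint probability = 49/58 × 1/2 = 0.422.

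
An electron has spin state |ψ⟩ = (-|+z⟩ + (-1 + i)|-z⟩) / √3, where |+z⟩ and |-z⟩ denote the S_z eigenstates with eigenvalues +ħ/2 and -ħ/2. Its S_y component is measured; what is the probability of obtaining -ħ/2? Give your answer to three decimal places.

0.833

|-y⟩ = (|+z⟩ - i|-z⟩)/√2, so ⟨-y|ψ⟩ = (-2 - i) / (√2·√3).
P = |-2 - i|² / 6 = 5/6.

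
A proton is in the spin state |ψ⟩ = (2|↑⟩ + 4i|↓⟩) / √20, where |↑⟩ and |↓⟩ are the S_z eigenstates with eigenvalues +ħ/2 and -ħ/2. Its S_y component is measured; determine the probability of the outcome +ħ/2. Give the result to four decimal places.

|+y⟩ = (|↑⟩ + i|↓⟩)/√2, so ⟨+y|ψ⟩ = (6) / (√2·√20).
P = |6|² / 40 = 36/40.

0.9000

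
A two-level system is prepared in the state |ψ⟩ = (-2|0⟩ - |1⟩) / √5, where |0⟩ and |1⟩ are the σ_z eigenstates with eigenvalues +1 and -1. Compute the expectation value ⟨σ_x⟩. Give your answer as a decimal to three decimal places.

⟨σ_x⟩ = 2 Re(a* b)/(|a|²+|b|²) with a = -2, b = -1.
a* b = 2, so ⟨σ_x⟩ = 4/5.

0.800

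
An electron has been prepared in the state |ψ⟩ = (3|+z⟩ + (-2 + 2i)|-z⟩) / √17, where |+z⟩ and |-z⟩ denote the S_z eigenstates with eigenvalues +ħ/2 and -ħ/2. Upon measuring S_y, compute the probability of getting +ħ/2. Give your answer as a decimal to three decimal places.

0.853

|+y⟩ = (|+z⟩ + i|-z⟩)/√2, so ⟨+y|ψ⟩ = (5 + 2i) / (√2·√17).
P = |5 + 2i|² / 34 = 29/34.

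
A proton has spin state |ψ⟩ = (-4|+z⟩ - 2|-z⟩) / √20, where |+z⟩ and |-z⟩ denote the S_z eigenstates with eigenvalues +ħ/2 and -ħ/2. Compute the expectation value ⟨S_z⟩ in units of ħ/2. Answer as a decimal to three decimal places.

0.600

⟨σ_z⟩ = |a|² - |b|² divided by |a|²+|b|², with a, b the |+z⟩, |-z⟩ amplitudes.
= (16 - 4)/20 = 12/20.
⟨S_z⟩ = (ħ/2)·⟨σ_z⟩.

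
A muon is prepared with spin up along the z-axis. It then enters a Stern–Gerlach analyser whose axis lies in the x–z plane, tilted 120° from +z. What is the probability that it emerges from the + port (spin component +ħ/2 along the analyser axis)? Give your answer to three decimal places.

0.250

For spin-½, the probability of finding spin-up along an axis at angle θ to the initial spin direction is cos²(θ/2); spin-down is sin²(θ/2).
θ = 120°, so P = cos²(60°) ≈ 0.250.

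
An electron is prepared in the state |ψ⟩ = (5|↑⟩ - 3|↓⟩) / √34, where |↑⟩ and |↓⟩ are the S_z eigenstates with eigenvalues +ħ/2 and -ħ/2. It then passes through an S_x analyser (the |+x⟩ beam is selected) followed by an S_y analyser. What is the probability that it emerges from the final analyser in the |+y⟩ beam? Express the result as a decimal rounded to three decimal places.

First analyser (S_x): P(|+x⟩) = |⟨+x|ψ⟩|² = 4/68.
After stage 1 the state is |+x⟩; P(|+y⟩) = |⟨+y|+x⟩|² = 1/2.
Joint probability = 4/68 × 1/2 = 0.029.

0.029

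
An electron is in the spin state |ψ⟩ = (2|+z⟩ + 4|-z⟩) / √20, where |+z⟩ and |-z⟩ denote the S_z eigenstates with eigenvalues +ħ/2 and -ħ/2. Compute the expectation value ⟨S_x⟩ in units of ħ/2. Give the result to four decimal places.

0.8000

⟨σ_x⟩ = 2 Re(a* b)/(|a|²+|b|²) with a = 2, b = 4.
a* b = 8, so ⟨σ_x⟩ = 16/20.
⟨S_x⟩ = (ħ/2)·⟨σ_x⟩.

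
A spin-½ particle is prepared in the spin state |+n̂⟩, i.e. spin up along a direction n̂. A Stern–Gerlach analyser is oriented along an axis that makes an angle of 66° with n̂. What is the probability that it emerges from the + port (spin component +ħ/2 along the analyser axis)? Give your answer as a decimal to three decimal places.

0.703

For spin-½, the probability of finding spin-up along an axis at angle θ to the initial spin direction is cos²(θ/2); spin-down is sin²(θ/2).
θ = 66°, so P = cos²(33°) ≈ 0.703.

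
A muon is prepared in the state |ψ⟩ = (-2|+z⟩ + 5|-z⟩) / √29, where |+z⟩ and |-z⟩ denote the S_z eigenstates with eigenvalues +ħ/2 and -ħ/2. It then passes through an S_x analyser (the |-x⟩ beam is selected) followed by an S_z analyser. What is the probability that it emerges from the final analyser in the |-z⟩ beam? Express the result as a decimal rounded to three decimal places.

0.422

First analyser (S_x): P(|-x⟩) = |⟨-x|ψ⟩|² = 49/58.
After stage 1 the state is |-x⟩; P(|-z⟩) = |⟨-z|-x⟩|² = 1/2.
Joint probability = 49/58 × 1/2 = 0.422.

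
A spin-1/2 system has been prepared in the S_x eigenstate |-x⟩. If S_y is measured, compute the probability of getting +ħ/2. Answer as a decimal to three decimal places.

In the S_z basis, |-x⟩ = (|+z⟩ - |-z⟩)/√2 and |+y⟩ = (|+z⟩ + i|-z⟩)/√2.
|⟨+y|-x⟩|² = 1/2.

0.500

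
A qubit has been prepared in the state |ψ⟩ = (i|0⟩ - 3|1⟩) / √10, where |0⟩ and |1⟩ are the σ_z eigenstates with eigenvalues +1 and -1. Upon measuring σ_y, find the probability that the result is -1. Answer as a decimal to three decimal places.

0.200

|-y⟩ = (|0⟩ - i|1⟩)/√2, so ⟨-y|ψ⟩ = (-2i) / (√2·√10).
P = |-2i|² / 20 = 4/20.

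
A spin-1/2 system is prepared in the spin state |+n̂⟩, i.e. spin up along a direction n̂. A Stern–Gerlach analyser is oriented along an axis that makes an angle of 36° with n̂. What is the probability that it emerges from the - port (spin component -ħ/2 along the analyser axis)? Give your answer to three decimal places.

For spin-½, the probability of finding spin-up along an axis at angle θ to the initial spin direction is cos²(θ/2); spin-down is sin²(θ/2).
θ = 36°, so P = sin²(18°) ≈ 0.095.

0.095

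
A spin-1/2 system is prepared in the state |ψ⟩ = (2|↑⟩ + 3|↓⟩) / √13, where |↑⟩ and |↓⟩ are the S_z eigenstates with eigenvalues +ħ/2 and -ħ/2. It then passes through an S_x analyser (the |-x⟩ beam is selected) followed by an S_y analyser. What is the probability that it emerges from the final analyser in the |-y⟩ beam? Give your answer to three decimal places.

0.019

First analyser (S_x): P(|-x⟩) = |⟨-x|ψ⟩|² = 1/26.
After stage 1 the state is |-x⟩; P(|-y⟩) = |⟨-y|-x⟩|² = 1/2.
Joint probability = 1/26 × 1/2 = 0.019.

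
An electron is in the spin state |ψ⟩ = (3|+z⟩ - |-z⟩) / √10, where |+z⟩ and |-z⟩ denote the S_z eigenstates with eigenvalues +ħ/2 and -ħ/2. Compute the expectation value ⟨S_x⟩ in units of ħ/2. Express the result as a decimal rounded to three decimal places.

-0.600

⟨σ_x⟩ = 2 Re(a* b)/(|a|²+|b|²) with a = 3, b = -1.
a* b = -3, so ⟨σ_x⟩ = -6/10.
⟨S_x⟩ = (ħ/2)·⟨σ_x⟩.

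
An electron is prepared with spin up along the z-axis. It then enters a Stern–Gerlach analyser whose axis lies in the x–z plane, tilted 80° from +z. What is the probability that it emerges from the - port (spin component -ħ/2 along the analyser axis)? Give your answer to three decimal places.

For spin-½, the probability of finding spin-up along an axis at angle θ to the initial spin direction is cos²(θ/2); spin-down is sin²(θ/2).
θ = 80°, so P = sin²(40°) ≈ 0.413.

0.413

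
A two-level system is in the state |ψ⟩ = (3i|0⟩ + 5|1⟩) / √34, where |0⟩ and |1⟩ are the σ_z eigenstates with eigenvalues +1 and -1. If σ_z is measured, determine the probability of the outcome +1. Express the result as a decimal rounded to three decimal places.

0.265

The +1 outcome corresponds to |0⟩. Its amplitude in |ψ⟩ is 3i/√34.
P = |3i|² / 34 = 9/34.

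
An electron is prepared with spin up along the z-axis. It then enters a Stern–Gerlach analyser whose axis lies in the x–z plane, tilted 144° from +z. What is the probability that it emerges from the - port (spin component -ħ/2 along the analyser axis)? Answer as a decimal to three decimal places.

0.905

For spin-½, the probability of finding spin-up along an axis at angle θ to the initial spin direction is cos²(θ/2); spin-down is sin²(θ/2).
θ = 144°, so P = sin²(72°) ≈ 0.905.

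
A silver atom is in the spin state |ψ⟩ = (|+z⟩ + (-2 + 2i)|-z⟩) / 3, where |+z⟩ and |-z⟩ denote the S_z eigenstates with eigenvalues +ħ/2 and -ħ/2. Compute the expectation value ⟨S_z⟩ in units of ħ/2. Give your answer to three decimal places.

-0.778

⟨σ_z⟩ = |a|² - |b|² divided by |a|²+|b|², with a, b the |+z⟩, |-z⟩ amplitudes.
= (1 - 8)/9 = -7/9.
⟨S_z⟩ = (ħ/2)·⟨σ_z⟩.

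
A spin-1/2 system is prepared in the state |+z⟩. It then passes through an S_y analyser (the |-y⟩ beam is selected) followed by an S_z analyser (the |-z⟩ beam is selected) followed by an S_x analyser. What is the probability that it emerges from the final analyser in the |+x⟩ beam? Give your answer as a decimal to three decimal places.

First analyser (S_y): from |+z⟩, P(|-y⟩) = 1/2.
After stage 1 the state is |-y⟩; P(|-z⟩) = |⟨-z|-y⟩|² = 1/2.
After stage 2 the state is |-z⟩; P(|+x⟩) = |⟨+x|-z⟩|² = 1/2.
Joint probability = 1/2 × 1/2 × 1/2 = 0.125.

0.125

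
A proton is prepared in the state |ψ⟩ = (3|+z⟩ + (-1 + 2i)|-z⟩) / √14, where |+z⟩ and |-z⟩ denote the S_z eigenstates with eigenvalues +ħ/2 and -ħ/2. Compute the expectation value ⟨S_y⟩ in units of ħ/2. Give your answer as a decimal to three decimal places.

⟨σ_y⟩ = 2 Im(a* b)/(|a|²+|b|²) with a = 3, b = (-1 + 2i).
a* b = (-3 + 6i), so ⟨σ_y⟩ = 12/14.
⟨S_y⟩ = (ħ/2)·⟨σ_y⟩.

0.857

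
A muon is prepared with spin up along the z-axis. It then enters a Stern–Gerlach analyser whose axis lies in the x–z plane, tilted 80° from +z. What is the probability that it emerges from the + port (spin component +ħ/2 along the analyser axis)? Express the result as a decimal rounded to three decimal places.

0.587

For spin-½, the probability of finding spin-up along an axis at angle θ to the initial spin direction is cos²(θ/2); spin-down is sin²(θ/2).
θ = 80°, so P = cos²(40°) ≈ 0.587.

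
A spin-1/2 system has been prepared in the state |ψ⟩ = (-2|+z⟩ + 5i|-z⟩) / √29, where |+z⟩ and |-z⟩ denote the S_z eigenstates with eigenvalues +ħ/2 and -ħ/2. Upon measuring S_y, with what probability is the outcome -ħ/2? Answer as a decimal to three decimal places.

|-y⟩ = (|+z⟩ - i|-z⟩)/√2, so ⟨-y|ψ⟩ = (-7) / (√2·√29).
P = |-7|² / 58 = 49/58.

0.845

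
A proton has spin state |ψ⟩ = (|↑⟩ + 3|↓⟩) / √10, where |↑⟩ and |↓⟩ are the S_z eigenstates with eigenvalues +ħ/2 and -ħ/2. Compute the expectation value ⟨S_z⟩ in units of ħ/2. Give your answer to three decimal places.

⟨σ_z⟩ = |a|² - |b|² divided by |a|²+|b|², with a, b the |↑⟩, |↓⟩ amplitudes.
= (1 - 9)/10 = -8/10.
⟨S_z⟩ = (ħ/2)·⟨σ_z⟩.

-0.800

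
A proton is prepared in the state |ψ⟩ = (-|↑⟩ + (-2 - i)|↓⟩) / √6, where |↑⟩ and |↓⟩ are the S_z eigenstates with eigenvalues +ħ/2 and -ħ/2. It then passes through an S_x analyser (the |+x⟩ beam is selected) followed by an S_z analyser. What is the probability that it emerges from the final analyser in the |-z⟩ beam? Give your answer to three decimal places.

First analyser (S_x): P(|+x⟩) = |⟨+x|ψ⟩|² = 10/12.
After stage 1 the state is |+x⟩; P(|-z⟩) = |⟨-z|+x⟩|² = 1/2.
Joint probability = 10/12 × 1/2 = 0.417.

0.417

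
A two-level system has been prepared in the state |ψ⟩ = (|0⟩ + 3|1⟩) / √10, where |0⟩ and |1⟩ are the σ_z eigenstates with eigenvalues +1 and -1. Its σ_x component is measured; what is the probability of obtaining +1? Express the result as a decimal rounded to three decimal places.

|+x⟩ = (|0⟩ + |1⟩)/√2, so ⟨+x|ψ⟩ = (4) / (√2·√10).
P = |4|² / 20 = 16/20.

0.800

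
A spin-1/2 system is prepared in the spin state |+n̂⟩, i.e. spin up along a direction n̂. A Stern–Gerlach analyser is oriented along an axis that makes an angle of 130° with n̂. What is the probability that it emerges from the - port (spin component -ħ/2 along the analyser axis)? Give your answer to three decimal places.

For spin-½, the probability of finding spin-up along an axis at angle θ to the initial spin direction is cos²(θ/2); spin-down is sin²(θ/2).
θ = 130°, so P = sin²(65°) ≈ 0.821.

0.821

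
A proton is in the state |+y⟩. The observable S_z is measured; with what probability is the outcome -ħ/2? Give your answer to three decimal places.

0.500

In the S_z basis, |+y⟩ = (|↑⟩ + i|↓⟩)/√2 and |-z⟩ = |↓⟩.
|⟨-z|+y⟩|² = 1/2.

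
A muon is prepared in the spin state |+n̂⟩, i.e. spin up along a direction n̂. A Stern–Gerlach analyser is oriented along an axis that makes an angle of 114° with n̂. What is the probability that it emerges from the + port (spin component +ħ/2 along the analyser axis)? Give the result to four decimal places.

For spin-½, the probability of finding spin-up along an axis at angle θ to the initial spin direction is cos²(θ/2); spin-down is sin²(θ/2).
θ = 114°, so P = cos²(57°) ≈ 0.2966.

0.2966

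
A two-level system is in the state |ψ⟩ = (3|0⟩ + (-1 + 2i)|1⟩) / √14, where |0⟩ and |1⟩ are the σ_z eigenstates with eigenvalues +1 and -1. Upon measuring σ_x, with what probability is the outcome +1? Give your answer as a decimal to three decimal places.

|+x⟩ = (|0⟩ + |1⟩)/√2, so ⟨+x|ψ⟩ = (2 + 2i) / (√2·√14).
P = |2 + 2i|² / 28 = 8/28.

0.286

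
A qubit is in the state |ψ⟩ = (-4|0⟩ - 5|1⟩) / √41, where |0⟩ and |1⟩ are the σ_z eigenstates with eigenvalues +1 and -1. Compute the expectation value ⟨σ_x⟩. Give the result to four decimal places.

0.9756

⟨σ_x⟩ = 2 Re(a* b)/(|a|²+|b|²) with a = -4, b = -5.
a* b = 20, so ⟨σ_x⟩ = 40/41.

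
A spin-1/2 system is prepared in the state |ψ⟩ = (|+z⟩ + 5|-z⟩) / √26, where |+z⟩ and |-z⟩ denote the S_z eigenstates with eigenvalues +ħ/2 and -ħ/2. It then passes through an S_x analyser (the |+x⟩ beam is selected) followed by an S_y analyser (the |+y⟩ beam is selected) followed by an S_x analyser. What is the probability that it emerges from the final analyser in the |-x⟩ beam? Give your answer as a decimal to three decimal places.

First analyser (S_x): P(|+x⟩) = |⟨+x|ψ⟩|² = 36/52.
After stage 1 the state is |+x⟩; P(|+y⟩) = |⟨+y|+x⟩|² = 1/2.
After stage 2 the state is |+y⟩; P(|-x⟩) = |⟨-x|+y⟩|² = 1/2.
Joint probability = 36/52 × 1/2 × 1/2 = 0.173.

0.173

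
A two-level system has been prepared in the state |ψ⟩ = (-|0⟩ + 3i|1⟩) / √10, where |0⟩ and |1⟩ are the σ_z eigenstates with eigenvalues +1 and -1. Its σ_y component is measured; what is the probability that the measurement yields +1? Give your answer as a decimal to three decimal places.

0.200

|+y⟩ = (|0⟩ + i|1⟩)/√2, so ⟨+y|ψ⟩ = (2) / (√2·√10).
P = |2|² / 20 = 4/20.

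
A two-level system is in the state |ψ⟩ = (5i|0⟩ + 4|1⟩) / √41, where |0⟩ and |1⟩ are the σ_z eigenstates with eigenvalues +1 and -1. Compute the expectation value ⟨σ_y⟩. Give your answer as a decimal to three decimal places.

⟨σ_y⟩ = 2 Im(a* b)/(|a|²+|b|²) with a = 5i, b = 4.
a* b = -20i, so ⟨σ_y⟩ = -40/41.

-0.976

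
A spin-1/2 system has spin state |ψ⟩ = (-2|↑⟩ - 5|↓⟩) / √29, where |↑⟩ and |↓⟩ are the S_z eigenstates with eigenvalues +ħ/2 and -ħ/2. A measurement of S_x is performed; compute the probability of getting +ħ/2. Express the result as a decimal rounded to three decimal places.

|+x⟩ = (|↑⟩ + |↓⟩)/√2, so ⟨+x|ψ⟩ = (-7) / (√2·√29).
P = |-7|² / 58 = 49/58.

0.845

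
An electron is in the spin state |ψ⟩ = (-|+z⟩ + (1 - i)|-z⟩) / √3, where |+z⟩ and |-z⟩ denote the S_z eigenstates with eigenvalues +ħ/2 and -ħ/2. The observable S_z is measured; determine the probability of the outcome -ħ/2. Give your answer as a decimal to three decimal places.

0.667

The -ħ/2 outcome corresponds to |-z⟩. Its amplitude in |ψ⟩ is (1 - i)/√3.
P = |1 - i|² / 3 = 2/3.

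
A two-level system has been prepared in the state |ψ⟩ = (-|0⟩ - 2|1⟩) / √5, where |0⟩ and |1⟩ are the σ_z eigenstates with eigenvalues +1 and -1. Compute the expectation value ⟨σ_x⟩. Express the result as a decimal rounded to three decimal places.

⟨σ_x⟩ = 2 Re(a* b)/(|a|²+|b|²) with a = -1, b = -2.
a* b = 2, so ⟨σ_x⟩ = 4/5.

0.800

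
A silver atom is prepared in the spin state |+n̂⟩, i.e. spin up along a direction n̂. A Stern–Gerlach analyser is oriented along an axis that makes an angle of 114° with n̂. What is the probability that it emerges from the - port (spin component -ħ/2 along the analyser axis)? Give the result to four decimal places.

0.7034

For spin-½, the probability of finding spin-up along an axis at angle θ to the initial spin direction is cos²(θ/2); spin-down is sin²(θ/2).
θ = 114°, so P = sin²(57°) ≈ 0.7034.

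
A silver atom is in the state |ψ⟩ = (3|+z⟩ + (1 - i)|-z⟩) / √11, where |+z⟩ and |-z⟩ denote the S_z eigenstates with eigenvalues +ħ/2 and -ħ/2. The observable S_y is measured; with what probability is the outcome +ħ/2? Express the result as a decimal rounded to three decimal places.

0.227

|+y⟩ = (|+z⟩ + i|-z⟩)/√2, so ⟨+y|ψ⟩ = (2 - i) / (√2·√11).
P = |2 - i|² / 22 = 5/22.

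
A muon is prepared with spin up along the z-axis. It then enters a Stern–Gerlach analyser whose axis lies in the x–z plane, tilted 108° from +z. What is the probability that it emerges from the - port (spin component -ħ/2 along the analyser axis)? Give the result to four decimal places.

0.6545

For spin-½, the probability of finding spin-up along an axis at angle θ to the initial spin direction is cos²(θ/2); spin-down is sin²(θ/2).
θ = 108°, so P = sin²(54°) ≈ 0.6545.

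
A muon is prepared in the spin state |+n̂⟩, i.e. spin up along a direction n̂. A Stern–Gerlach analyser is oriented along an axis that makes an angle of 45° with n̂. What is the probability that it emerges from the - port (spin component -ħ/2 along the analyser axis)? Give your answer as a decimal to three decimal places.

0.146

For spin-½, the probability of finding spin-up along an axis at angle θ to the initial spin direction is cos²(θ/2); spin-down is sin²(θ/2).
θ = 45°, so P = sin²(22.5°) ≈ 0.146.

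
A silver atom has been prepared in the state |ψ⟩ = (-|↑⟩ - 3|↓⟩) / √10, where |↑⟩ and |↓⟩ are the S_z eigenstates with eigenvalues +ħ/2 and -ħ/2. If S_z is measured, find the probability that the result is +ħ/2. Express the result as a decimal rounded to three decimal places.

0.100

The +ħ/2 outcome corresponds to |↑⟩. Its amplitude in |ψ⟩ is -1/√10.
P = |-1|² / 10 = 1/10.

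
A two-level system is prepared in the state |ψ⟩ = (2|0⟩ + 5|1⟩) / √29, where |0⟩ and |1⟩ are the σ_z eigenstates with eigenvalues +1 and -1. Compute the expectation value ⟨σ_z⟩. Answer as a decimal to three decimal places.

-0.724

⟨σ_z⟩ = |a|² - |b|² divided by |a|²+|b|², with a, b the |0⟩, |1⟩ amplitudes.
= (4 - 25)/29 = -21/29.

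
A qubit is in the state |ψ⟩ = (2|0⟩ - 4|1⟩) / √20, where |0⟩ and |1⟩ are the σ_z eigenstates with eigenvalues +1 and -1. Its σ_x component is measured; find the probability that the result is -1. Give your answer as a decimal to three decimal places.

0.900

|-x⟩ = (|0⟩ - |1⟩)/√2, so ⟨-x|ψ⟩ = (6) / (√2·√20).
P = |6|² / 40 = 36/40.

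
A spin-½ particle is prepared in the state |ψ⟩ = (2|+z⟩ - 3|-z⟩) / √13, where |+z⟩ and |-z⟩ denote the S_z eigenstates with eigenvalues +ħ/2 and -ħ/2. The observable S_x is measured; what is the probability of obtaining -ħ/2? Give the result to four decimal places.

0.9615

|-x⟩ = (|+z⟩ - |-z⟩)/√2, so ⟨-x|ψ⟩ = (5) / (√2·√13).
P = |5|² / 26 = 25/26.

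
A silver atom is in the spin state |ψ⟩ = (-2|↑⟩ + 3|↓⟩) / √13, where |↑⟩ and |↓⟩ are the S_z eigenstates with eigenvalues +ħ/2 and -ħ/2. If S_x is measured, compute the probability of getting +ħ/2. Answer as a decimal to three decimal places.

0.038

|+x⟩ = (|↑⟩ + |↓⟩)/√2, so ⟨+x|ψ⟩ = (1) / (√2·√13).
P = |1|² / 26 = 1/26.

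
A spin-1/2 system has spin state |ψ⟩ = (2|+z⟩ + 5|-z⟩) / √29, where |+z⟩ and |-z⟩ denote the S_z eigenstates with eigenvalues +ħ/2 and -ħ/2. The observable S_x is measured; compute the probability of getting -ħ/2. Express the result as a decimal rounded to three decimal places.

0.155

|-x⟩ = (|+z⟩ - |-z⟩)/√2, so ⟨-x|ψ⟩ = (-3) / (√2·√29).
P = |-3|² / 58 = 9/58.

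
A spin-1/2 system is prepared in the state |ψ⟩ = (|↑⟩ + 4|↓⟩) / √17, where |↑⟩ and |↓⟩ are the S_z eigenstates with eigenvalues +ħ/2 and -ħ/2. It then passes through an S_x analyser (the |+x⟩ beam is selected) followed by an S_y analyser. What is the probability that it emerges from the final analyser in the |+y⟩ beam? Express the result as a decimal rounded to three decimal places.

First analyser (S_x): P(|+x⟩) = |⟨+x|ψ⟩|² = 25/34.
After stage 1 the state is |+x⟩; P(|+y⟩) = |⟨+y|+x⟩|² = 1/2.
Joint probability = 25/34 × 1/2 = 0.368.

0.368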